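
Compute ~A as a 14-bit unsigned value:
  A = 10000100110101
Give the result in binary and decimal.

Flip each bit (0->1, 1->0):
  10000100110101
  01111011001010

Answer: 01111011001010 (7882)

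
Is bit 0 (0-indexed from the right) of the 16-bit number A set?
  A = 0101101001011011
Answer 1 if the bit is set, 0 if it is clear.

Bit 0 is the 1st from the right.
  0101101001011011
                 ^
That bit is 1.

Answer: 1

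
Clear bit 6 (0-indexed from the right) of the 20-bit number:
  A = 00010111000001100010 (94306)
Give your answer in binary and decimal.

Mask = ~(1 << 6) = 11111111111110111111
Bit 6 of A is 1, so AND-ing with the mask clears it to 0.
  00010111000001100010
& 11111111111110111111
----------------------
  00010111000000100010

Answer: 00010111000000100010 (94242)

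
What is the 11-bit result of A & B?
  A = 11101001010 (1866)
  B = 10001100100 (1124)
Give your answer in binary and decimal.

Apply & to each column (1 only where both bits are 1):
  11101001010
& 10001100100
-------------
  10001000000

Answer: 10001000000 (1088)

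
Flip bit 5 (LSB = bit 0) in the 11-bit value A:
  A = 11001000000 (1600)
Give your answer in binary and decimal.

Mask = 1 << 5 = 00000100000
Bit 5 of A is 0; XOR with the mask flips it to 1.
  11001000000
^ 00000100000
-------------
  11001100000

Answer: 11001100000 (1632)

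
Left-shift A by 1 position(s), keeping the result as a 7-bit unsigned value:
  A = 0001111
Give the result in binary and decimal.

Shift left by 1: drop the top 1 bit(s), append 1 zero(s) on the right.
  0001111  ->  discard [0], keep [001111], append 0
= 0011110

Answer: 0011110 (30)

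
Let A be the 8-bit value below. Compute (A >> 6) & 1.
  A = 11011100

Bit 6 is the 7th from the right.
  11011100
   ^
That bit is 1.

Answer: 1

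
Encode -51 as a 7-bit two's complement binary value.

1. Binary of +51:  0110011
2. Invert bits:     1001100
3. Add 1:           1001101

Answer: 1001101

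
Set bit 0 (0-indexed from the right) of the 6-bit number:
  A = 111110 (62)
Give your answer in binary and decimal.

Mask = 1 << 0 = 000001
Bit 0 of A is 0, so OR-ing with the mask flips it to 1.
  111110
| 000001
--------
  111111

Answer: 111111 (63)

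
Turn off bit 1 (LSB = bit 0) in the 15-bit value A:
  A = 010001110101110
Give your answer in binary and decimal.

Mask = ~(1 << 1) = 111111111111101
Bit 1 of A is 1, so AND-ing with the mask clears it to 0.
  010001110101110
& 111111111111101
-----------------
  010001110101100

Answer: 010001110101100 (9132)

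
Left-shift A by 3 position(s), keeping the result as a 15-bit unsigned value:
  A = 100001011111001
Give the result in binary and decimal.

Shift left by 3: drop the top 3 bit(s), append 3 zero(s) on the right.
  100001011111001  ->  discard [100], keep [001011111001], append 000
= 001011111001000

Answer: 001011111001000 (6088)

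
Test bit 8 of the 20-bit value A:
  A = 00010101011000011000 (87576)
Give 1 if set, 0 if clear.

Bit 8 is the 9th from the right.
  00010101011000011000
             ^
That bit is 0.

Answer: 0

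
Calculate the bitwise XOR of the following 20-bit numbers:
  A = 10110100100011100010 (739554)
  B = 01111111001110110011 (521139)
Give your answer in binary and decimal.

Apply ^ to each column (1 where bits differ):
  10110100100011100010
^ 01111111001110110011
----------------------
  11001011101101010001

Answer: 11001011101101010001 (834385)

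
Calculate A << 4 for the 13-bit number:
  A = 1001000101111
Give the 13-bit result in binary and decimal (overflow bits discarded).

Shift left by 4: drop the top 4 bit(s), append 4 zero(s) on the right.
  1001000101111  ->  discard [1001], keep [000101111], append 0000
= 0001011110000

Answer: 0001011110000 (752)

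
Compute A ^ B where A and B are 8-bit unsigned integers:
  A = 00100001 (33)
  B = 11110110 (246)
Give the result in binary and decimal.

Apply ^ to each column (1 where bits differ):
  00100001
^ 11110110
----------
  11010111

Answer: 11010111 (215)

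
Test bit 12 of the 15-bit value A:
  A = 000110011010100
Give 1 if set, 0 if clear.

Bit 12 is the 13th from the right.
  000110011010100
    ^
That bit is 0.

Answer: 0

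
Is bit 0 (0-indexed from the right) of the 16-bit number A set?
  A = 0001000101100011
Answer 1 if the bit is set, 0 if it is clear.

Bit 0 is the 1st from the right.
  0001000101100011
                 ^
That bit is 1.

Answer: 1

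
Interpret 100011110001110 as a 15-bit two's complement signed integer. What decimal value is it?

MSB is 1, so the value is negative. Find the magnitude:
1. Invert bits:  011100001110001
2. Add 1:        011100001110010  = 14450
3. Apply sign:   -14450

Answer: -14450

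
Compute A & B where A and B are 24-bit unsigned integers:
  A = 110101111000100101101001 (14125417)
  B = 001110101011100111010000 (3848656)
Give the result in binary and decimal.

Apply & to each column (1 only where both bits are 1):
  110101111000100101101001
& 001110101011100111010000
--------------------------
  000100101000100101000000

Answer: 000100101000100101000000 (1214784)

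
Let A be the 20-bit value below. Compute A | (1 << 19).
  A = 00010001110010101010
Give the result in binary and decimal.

Mask = 1 << 19 = 10000000000000000000
Bit 19 of A is 0, so OR-ing with the mask flips it to 1.
  00010001110010101010
| 10000000000000000000
----------------------
  10010001110010101010

Answer: 10010001110010101010 (597162)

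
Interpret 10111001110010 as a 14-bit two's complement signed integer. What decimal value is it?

MSB is 1, so the value is negative. Find the magnitude:
1. Invert bits:  01000110001101
2. Add 1:        01000110001110  = 4494
3. Apply sign:   -4494

Answer: -4494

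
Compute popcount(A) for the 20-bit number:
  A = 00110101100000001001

00110101100000001001
1-bits at positions (from bit 0 = LSB): 0, 3, 11, 12, 14, 16, 17
Count = 7

Answer: 7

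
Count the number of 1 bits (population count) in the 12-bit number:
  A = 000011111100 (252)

000011111100
1-bits at positions (from bit 0 = LSB): 2, 3, 4, 5, 6, 7
Count = 6

Answer: 6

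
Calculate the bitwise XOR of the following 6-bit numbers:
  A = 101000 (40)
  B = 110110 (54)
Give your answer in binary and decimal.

Apply ^ to each column (1 where bits differ):
  101000
^ 110110
--------
  011110

Answer: 011110 (30)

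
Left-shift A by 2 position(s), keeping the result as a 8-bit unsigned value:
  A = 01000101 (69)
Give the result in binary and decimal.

Shift left by 2: drop the top 2 bit(s), append 2 zero(s) on the right.
  01000101  ->  discard [01], keep [000101], append 00
= 00010100

Answer: 00010100 (20)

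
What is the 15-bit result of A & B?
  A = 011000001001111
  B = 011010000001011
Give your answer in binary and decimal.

Apply & to each column (1 only where both bits are 1):
  011000001001111
& 011010000001011
-----------------
  011000000001011

Answer: 011000000001011 (12299)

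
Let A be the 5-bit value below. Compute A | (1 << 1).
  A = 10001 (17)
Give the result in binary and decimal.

Mask = 1 << 1 = 00010
Bit 1 of A is 0, so OR-ing with the mask flips it to 1.
  10001
| 00010
-------
  10011

Answer: 10011 (19)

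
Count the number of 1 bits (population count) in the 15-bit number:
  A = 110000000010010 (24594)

110000000010010
1-bits at positions (from bit 0 = LSB): 1, 4, 13, 14
Count = 4

Answer: 4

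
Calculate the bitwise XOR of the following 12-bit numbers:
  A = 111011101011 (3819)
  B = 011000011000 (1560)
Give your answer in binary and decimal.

Apply ^ to each column (1 where bits differ):
  111011101011
^ 011000011000
--------------
  100011110011

Answer: 100011110011 (2291)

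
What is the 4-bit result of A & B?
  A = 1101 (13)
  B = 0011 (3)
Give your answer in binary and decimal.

Apply & to each column (1 only where both bits are 1):
  1101
& 0011
------
  0001

Answer: 0001 (1)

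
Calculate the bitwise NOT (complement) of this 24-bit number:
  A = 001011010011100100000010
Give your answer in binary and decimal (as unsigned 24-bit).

Flip each bit (0->1, 1->0):
  001011010011100100000010
  110100101100011011111101

Answer: 110100101100011011111101 (13813501)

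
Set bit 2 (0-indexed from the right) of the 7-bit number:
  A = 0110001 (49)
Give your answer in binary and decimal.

Mask = 1 << 2 = 0000100
Bit 2 of A is 0, so OR-ing with the mask flips it to 1.
  0110001
| 0000100
---------
  0110101

Answer: 0110101 (53)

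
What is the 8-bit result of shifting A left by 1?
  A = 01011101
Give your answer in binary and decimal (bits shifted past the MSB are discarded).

Shift left by 1: drop the top 1 bit(s), append 1 zero(s) on the right.
  01011101  ->  discard [0], keep [1011101], append 0
= 10111010

Answer: 10111010 (186)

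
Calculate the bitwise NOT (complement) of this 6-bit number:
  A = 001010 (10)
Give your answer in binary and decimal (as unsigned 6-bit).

Flip each bit (0->1, 1->0):
  001010
  110101

Answer: 110101 (53)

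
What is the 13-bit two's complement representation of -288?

1. Binary of +288:  0000100100000
2. Invert bits:     1111011011111
3. Add 1:           1111011100000

Answer: 1111011100000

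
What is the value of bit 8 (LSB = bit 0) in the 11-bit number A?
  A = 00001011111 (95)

Bit 8 is the 9th from the right.
  00001011111
    ^
That bit is 0.

Answer: 0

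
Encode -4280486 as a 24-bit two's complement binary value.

1. Binary of +4280486:  010000010101000010100110
2. Invert bits:     101111101010111101011001
3. Add 1:           101111101010111101011010

Answer: 101111101010111101011010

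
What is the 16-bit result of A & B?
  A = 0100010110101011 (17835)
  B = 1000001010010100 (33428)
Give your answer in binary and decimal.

Apply & to each column (1 only where both bits are 1):
  0100010110101011
& 1000001010010100
------------------
  0000000010000000

Answer: 0000000010000000 (128)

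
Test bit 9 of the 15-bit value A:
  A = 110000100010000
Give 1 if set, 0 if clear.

Bit 9 is the 10th from the right.
  110000100010000
       ^
That bit is 0.

Answer: 0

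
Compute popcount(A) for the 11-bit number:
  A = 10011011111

10011011111
1-bits at positions (from bit 0 = LSB): 0, 1, 2, 3, 4, 6, 7, 10
Count = 8

Answer: 8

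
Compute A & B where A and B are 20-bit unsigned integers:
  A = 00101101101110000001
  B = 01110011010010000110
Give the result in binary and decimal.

Apply & to each column (1 only where both bits are 1):
  00101101101110000001
& 01110011010010000110
----------------------
  00100001000010000000

Answer: 00100001000010000000 (135296)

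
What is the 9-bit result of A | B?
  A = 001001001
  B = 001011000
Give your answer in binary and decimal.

Apply | to each column (1 where either bit is 1):
  001001001
| 001011000
-----------
  001011001

Answer: 001011001 (89)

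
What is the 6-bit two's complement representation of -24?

1. Binary of +24:  011000
2. Invert bits:     100111
3. Add 1:           101000

Answer: 101000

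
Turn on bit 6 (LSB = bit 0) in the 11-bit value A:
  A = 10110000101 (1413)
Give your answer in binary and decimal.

Mask = 1 << 6 = 00001000000
Bit 6 of A is 0, so OR-ing with the mask flips it to 1.
  10110000101
| 00001000000
-------------
  10111000101

Answer: 10111000101 (1477)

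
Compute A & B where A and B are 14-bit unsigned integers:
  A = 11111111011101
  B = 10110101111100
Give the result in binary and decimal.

Apply & to each column (1 only where both bits are 1):
  11111111011101
& 10110101111100
----------------
  10110101011100

Answer: 10110101011100 (11612)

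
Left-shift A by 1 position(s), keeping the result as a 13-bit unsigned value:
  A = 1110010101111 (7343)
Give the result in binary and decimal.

Shift left by 1: drop the top 1 bit(s), append 1 zero(s) on the right.
  1110010101111  ->  discard [1], keep [110010101111], append 0
= 1100101011110

Answer: 1100101011110 (6494)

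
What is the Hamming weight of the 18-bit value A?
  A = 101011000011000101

101011000011000101
1-bits at positions (from bit 0 = LSB): 0, 2, 6, 7, 12, 13, 15, 17
Count = 8

Answer: 8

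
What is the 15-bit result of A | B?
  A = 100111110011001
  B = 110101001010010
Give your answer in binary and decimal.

Apply | to each column (1 where either bit is 1):
  100111110011001
| 110101001010010
-----------------
  110111111011011

Answer: 110111111011011 (28635)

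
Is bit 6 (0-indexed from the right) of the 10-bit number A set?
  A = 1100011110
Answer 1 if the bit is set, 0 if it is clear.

Bit 6 is the 7th from the right.
  1100011110
     ^
That bit is 0.

Answer: 0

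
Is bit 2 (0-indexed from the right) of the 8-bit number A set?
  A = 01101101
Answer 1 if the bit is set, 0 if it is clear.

Bit 2 is the 3rd from the right.
  01101101
       ^
That bit is 1.

Answer: 1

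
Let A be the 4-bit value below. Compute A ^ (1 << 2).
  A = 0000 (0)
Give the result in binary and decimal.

Mask = 1 << 2 = 0100
Bit 2 of A is 0; XOR with the mask flips it to 1.
  0000
^ 0100
------
  0100

Answer: 0100 (4)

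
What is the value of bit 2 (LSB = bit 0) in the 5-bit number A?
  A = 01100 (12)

Bit 2 is the 3rd from the right.
  01100
    ^
That bit is 1.

Answer: 1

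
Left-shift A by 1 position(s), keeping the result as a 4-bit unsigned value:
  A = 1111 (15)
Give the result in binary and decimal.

Shift left by 1: drop the top 1 bit(s), append 1 zero(s) on the right.
  1111  ->  discard [1], keep [111], append 0
= 1110

Answer: 1110 (14)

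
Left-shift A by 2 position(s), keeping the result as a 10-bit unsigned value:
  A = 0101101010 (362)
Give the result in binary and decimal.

Shift left by 2: drop the top 2 bit(s), append 2 zero(s) on the right.
  0101101010  ->  discard [01], keep [01101010], append 00
= 0110101000

Answer: 0110101000 (424)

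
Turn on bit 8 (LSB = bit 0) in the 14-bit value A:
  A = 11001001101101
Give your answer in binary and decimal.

Mask = 1 << 8 = 00000100000000
Bit 8 of A is 0, so OR-ing with the mask flips it to 1.
  11001001101101
| 00000100000000
----------------
  11001101101101

Answer: 11001101101101 (13165)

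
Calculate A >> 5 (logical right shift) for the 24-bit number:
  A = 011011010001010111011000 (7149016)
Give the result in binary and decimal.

Logical shift right by 5: drop the bottom 5 bit(s), prepend 5 zero(s) on the left.
  011011010001010111011000  ->  keep [0110110100010101110], discard [11000], prepend 00000
= 000000110110100010101110

Answer: 000000110110100010101110 (223406)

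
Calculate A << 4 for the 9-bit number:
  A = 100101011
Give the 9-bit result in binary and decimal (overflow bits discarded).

Shift left by 4: drop the top 4 bit(s), append 4 zero(s) on the right.
  100101011  ->  discard [1001], keep [01011], append 0000
= 010110000

Answer: 010110000 (176)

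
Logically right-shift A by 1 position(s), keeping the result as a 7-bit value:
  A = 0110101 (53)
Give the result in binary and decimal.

Logical shift right by 1: drop the bottom 1 bit(s), prepend 1 zero(s) on the left.
  0110101  ->  keep [011010], discard [1], prepend 0
= 0011010

Answer: 0011010 (26)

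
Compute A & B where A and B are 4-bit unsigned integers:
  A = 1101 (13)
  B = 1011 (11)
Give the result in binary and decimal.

Apply & to each column (1 only where both bits are 1):
  1101
& 1011
------
  1001

Answer: 1001 (9)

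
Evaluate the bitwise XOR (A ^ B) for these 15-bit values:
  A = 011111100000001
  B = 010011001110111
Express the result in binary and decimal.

Apply ^ to each column (1 where bits differ):
  011111100000001
^ 010011001110111
-----------------
  001100101110110

Answer: 001100101110110 (6518)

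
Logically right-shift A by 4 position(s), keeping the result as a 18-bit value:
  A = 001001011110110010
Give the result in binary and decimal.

Logical shift right by 4: drop the bottom 4 bit(s), prepend 4 zero(s) on the left.
  001001011110110010  ->  keep [00100101111011], discard [0010], prepend 0000
= 000000100101111011

Answer: 000000100101111011 (2427)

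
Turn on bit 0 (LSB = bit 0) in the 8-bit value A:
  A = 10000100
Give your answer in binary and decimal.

Mask = 1 << 0 = 00000001
Bit 0 of A is 0, so OR-ing with the mask flips it to 1.
  10000100
| 00000001
----------
  10000101

Answer: 10000101 (133)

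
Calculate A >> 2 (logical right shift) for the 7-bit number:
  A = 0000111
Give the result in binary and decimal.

Logical shift right by 2: drop the bottom 2 bit(s), prepend 2 zero(s) on the left.
  0000111  ->  keep [00001], discard [11], prepend 00
= 0000001

Answer: 0000001 (1)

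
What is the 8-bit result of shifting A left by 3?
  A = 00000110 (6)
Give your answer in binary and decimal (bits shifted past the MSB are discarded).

Shift left by 3: drop the top 3 bit(s), append 3 zero(s) on the right.
  00000110  ->  discard [000], keep [00110], append 000
= 00110000

Answer: 00110000 (48)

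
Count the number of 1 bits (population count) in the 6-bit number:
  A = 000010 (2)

000010
1-bits at positions (from bit 0 = LSB): 1
Count = 1

Answer: 1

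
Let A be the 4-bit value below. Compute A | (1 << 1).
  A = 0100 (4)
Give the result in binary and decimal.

Mask = 1 << 1 = 0010
Bit 1 of A is 0, so OR-ing with the mask flips it to 1.
  0100
| 0010
------
  0110

Answer: 0110 (6)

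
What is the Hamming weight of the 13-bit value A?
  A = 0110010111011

0110010111011
1-bits at positions (from bit 0 = LSB): 0, 1, 3, 4, 5, 7, 10, 11
Count = 8

Answer: 8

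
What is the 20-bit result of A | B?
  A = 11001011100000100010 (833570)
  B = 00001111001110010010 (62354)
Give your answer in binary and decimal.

Apply | to each column (1 where either bit is 1):
  11001011100000100010
| 00001111001110010010
----------------------
  11001111101110110010

Answer: 11001111101110110010 (850866)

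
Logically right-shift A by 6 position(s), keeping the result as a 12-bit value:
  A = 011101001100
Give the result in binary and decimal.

Logical shift right by 6: drop the bottom 6 bit(s), prepend 6 zero(s) on the left.
  011101001100  ->  keep [011101], discard [001100], prepend 000000
= 000000011101

Answer: 000000011101 (29)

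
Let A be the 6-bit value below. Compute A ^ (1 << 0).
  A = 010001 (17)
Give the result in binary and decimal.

Mask = 1 << 0 = 000001
Bit 0 of A is 1; XOR with the mask flips it to 0.
  010001
^ 000001
--------
  010000

Answer: 010000 (16)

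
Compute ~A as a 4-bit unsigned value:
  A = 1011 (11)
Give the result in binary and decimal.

Flip each bit (0->1, 1->0):
  1011
  0100

Answer: 0100 (4)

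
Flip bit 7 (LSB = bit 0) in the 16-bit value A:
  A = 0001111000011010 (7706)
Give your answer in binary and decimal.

Mask = 1 << 7 = 0000000010000000
Bit 7 of A is 0; XOR with the mask flips it to 1.
  0001111000011010
^ 0000000010000000
------------------
  0001111010011010

Answer: 0001111010011010 (7834)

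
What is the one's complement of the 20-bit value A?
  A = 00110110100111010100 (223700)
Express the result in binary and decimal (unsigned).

Flip each bit (0->1, 1->0):
  00110110100111010100
  11001001011000101011

Answer: 11001001011000101011 (824875)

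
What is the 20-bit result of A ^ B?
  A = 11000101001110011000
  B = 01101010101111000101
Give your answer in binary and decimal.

Apply ^ to each column (1 where bits differ):
  11000101001110011000
^ 01101010101111000101
----------------------
  10101111100001011101

Answer: 10101111100001011101 (718941)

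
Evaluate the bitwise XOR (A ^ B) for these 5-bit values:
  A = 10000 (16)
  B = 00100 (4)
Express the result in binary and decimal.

Apply ^ to each column (1 where bits differ):
  10000
^ 00100
-------
  10100

Answer: 10100 (20)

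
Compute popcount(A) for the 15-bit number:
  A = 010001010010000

010001010010000
1-bits at positions (from bit 0 = LSB): 4, 7, 9, 13
Count = 4

Answer: 4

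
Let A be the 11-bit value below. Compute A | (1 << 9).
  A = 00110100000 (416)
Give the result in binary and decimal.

Mask = 1 << 9 = 01000000000
Bit 9 of A is 0, so OR-ing with the mask flips it to 1.
  00110100000
| 01000000000
-------------
  01110100000

Answer: 01110100000 (928)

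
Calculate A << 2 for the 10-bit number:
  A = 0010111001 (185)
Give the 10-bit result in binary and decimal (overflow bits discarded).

Shift left by 2: drop the top 2 bit(s), append 2 zero(s) on the right.
  0010111001  ->  discard [00], keep [10111001], append 00
= 1011100100

Answer: 1011100100 (740)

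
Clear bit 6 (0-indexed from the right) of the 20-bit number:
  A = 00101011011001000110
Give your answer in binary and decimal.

Mask = ~(1 << 6) = 11111111111110111111
Bit 6 of A is 1, so AND-ing with the mask clears it to 0.
  00101011011001000110
& 11111111111110111111
----------------------
  00101011011000000110

Answer: 00101011011000000110 (177670)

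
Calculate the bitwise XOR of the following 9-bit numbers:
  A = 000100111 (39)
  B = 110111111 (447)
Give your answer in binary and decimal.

Apply ^ to each column (1 where bits differ):
  000100111
^ 110111111
-----------
  110011000

Answer: 110011000 (408)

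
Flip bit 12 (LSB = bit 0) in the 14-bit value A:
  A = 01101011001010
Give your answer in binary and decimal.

Mask = 1 << 12 = 01000000000000
Bit 12 of A is 1; XOR with the mask flips it to 0.
  01101011001010
^ 01000000000000
----------------
  00101011001010

Answer: 00101011001010 (2762)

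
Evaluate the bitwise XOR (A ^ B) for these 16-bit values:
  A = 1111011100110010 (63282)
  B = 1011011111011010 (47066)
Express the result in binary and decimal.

Apply ^ to each column (1 where bits differ):
  1111011100110010
^ 1011011111011010
------------------
  0100000011101000

Answer: 0100000011101000 (16616)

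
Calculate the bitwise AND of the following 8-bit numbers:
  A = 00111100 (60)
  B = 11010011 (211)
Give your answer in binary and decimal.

Apply & to each column (1 only where both bits are 1):
  00111100
& 11010011
----------
  00010000

Answer: 00010000 (16)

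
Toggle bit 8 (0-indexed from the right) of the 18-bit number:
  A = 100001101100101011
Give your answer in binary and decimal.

Mask = 1 << 8 = 000000000100000000
Bit 8 of A is 1; XOR with the mask flips it to 0.
  100001101100101011
^ 000000000100000000
--------------------
  100001101000101011

Answer: 100001101000101011 (137771)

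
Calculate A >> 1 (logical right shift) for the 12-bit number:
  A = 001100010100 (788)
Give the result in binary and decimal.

Logical shift right by 1: drop the bottom 1 bit(s), prepend 1 zero(s) on the left.
  001100010100  ->  keep [00110001010], discard [0], prepend 0
= 000110001010

Answer: 000110001010 (394)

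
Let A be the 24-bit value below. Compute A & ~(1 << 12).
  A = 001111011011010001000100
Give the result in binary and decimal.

Mask = ~(1 << 12) = 111111111110111111111111
Bit 12 of A is 1, so AND-ing with the mask clears it to 0.
  001111011011010001000100
& 111111111110111111111111
--------------------------
  001111011010010001000100

Answer: 001111011010010001000100 (4039748)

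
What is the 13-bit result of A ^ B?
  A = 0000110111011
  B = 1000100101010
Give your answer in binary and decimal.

Apply ^ to each column (1 where bits differ):
  0000110111011
^ 1000100101010
---------------
  1000010010001

Answer: 1000010010001 (4241)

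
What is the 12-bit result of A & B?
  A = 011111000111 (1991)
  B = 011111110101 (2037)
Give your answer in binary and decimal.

Apply & to each column (1 only where both bits are 1):
  011111000111
& 011111110101
--------------
  011111000101

Answer: 011111000101 (1989)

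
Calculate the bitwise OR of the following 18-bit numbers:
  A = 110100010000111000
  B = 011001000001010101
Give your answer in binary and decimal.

Apply | to each column (1 where either bit is 1):
  110100010000111000
| 011001000001010101
--------------------
  111101010001111101

Answer: 111101010001111101 (251005)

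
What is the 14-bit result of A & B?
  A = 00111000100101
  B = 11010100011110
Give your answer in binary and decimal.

Apply & to each column (1 only where both bits are 1):
  00111000100101
& 11010100011110
----------------
  00010000000100

Answer: 00010000000100 (1028)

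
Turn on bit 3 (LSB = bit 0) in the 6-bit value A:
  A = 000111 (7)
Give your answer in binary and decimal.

Mask = 1 << 3 = 001000
Bit 3 of A is 0, so OR-ing with the mask flips it to 1.
  000111
| 001000
--------
  001111

Answer: 001111 (15)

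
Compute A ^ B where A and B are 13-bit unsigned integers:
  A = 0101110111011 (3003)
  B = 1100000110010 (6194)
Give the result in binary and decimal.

Apply ^ to each column (1 where bits differ):
  0101110111011
^ 1100000110010
---------------
  1001110001001

Answer: 1001110001001 (5001)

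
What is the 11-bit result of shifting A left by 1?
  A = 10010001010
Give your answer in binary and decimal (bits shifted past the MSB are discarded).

Shift left by 1: drop the top 1 bit(s), append 1 zero(s) on the right.
  10010001010  ->  discard [1], keep [0010001010], append 0
= 00100010100

Answer: 00100010100 (276)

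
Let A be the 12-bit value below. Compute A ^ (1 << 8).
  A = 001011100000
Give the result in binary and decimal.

Mask = 1 << 8 = 000100000000
Bit 8 of A is 0; XOR with the mask flips it to 1.
  001011100000
^ 000100000000
--------------
  001111100000

Answer: 001111100000 (992)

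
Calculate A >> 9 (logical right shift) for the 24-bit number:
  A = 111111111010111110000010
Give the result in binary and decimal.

Logical shift right by 9: drop the bottom 9 bit(s), prepend 9 zero(s) on the left.
  111111111010111110000010  ->  keep [111111111010111], discard [110000010], prepend 000000000
= 000000000111111111010111

Answer: 000000000111111111010111 (32727)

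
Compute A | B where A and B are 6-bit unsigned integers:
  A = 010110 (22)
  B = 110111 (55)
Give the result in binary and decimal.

Apply | to each column (1 where either bit is 1):
  010110
| 110111
--------
  110111

Answer: 110111 (55)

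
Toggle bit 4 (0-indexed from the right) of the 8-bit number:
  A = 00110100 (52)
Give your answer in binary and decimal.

Mask = 1 << 4 = 00010000
Bit 4 of A is 1; XOR with the mask flips it to 0.
  00110100
^ 00010000
----------
  00100100

Answer: 00100100 (36)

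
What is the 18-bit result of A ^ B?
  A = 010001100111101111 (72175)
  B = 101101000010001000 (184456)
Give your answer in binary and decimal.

Apply ^ to each column (1 where bits differ):
  010001100111101111
^ 101101000010001000
--------------------
  111100100101100111

Answer: 111100100101100111 (248167)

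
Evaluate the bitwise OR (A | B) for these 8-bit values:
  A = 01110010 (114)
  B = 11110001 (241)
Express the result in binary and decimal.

Apply | to each column (1 where either bit is 1):
  01110010
| 11110001
----------
  11110011

Answer: 11110011 (243)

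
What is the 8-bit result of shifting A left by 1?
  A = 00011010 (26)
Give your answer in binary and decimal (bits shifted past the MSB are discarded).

Shift left by 1: drop the top 1 bit(s), append 1 zero(s) on the right.
  00011010  ->  discard [0], keep [0011010], append 0
= 00110100

Answer: 00110100 (52)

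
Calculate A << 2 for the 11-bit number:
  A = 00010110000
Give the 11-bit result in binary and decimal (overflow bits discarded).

Shift left by 2: drop the top 2 bit(s), append 2 zero(s) on the right.
  00010110000  ->  discard [00], keep [010110000], append 00
= 01011000000

Answer: 01011000000 (704)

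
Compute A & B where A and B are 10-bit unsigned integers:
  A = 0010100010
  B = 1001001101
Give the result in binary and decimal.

Apply & to each column (1 only where both bits are 1):
  0010100010
& 1001001101
------------
  0000000000

Answer: 0000000000 (0)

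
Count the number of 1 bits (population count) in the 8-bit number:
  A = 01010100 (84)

01010100
1-bits at positions (from bit 0 = LSB): 2, 4, 6
Count = 3

Answer: 3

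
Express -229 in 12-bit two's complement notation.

1. Binary of +229:  000011100101
2. Invert bits:     111100011010
3. Add 1:           111100011011

Answer: 111100011011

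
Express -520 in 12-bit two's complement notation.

1. Binary of +520:  001000001000
2. Invert bits:     110111110111
3. Add 1:           110111111000

Answer: 110111111000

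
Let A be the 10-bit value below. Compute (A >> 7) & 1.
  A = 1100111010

Bit 7 is the 8th from the right.
  1100111010
    ^
That bit is 0.

Answer: 0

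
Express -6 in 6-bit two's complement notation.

1. Binary of +6:  000110
2. Invert bits:     111001
3. Add 1:           111010

Answer: 111010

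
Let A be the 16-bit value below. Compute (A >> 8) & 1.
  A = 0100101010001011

Bit 8 is the 9th from the right.
  0100101010001011
         ^
That bit is 0.

Answer: 0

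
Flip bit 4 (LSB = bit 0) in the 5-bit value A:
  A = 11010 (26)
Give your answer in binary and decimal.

Mask = 1 << 4 = 10000
Bit 4 of A is 1; XOR with the mask flips it to 0.
  11010
^ 10000
-------
  01010

Answer: 01010 (10)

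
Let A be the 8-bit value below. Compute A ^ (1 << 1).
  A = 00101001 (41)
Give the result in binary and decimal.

Mask = 1 << 1 = 00000010
Bit 1 of A is 0; XOR with the mask flips it to 1.
  00101001
^ 00000010
----------
  00101011

Answer: 00101011 (43)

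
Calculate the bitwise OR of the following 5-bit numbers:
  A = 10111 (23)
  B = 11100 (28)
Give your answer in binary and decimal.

Apply | to each column (1 where either bit is 1):
  10111
| 11100
-------
  11111

Answer: 11111 (31)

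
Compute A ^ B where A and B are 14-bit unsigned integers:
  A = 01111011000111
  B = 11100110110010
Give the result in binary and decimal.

Apply ^ to each column (1 where bits differ):
  01111011000111
^ 11100110110010
----------------
  10011101110101

Answer: 10011101110101 (10101)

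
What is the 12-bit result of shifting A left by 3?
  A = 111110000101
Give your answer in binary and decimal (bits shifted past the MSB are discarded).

Shift left by 3: drop the top 3 bit(s), append 3 zero(s) on the right.
  111110000101  ->  discard [111], keep [110000101], append 000
= 110000101000

Answer: 110000101000 (3112)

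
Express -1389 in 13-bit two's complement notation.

1. Binary of +1389:  0010101101101
2. Invert bits:     1101010010010
3. Add 1:           1101010010011

Answer: 1101010010011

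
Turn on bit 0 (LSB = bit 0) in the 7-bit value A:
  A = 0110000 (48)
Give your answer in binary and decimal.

Mask = 1 << 0 = 0000001
Bit 0 of A is 0, so OR-ing with the mask flips it to 1.
  0110000
| 0000001
---------
  0110001

Answer: 0110001 (49)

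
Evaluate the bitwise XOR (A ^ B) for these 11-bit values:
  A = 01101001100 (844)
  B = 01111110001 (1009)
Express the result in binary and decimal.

Apply ^ to each column (1 where bits differ):
  01101001100
^ 01111110001
-------------
  00010111101

Answer: 00010111101 (189)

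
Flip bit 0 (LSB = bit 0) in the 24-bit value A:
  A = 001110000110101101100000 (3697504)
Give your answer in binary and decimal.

Mask = 1 << 0 = 000000000000000000000001
Bit 0 of A is 0; XOR with the mask flips it to 1.
  001110000110101101100000
^ 000000000000000000000001
--------------------------
  001110000110101101100001

Answer: 001110000110101101100001 (3697505)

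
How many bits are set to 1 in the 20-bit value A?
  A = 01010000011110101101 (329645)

01010000011110101101
1-bits at positions (from bit 0 = LSB): 0, 2, 3, 5, 7, 8, 9, 10, 16, 18
Count = 10

Answer: 10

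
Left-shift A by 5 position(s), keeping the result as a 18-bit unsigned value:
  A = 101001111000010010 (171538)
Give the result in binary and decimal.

Shift left by 5: drop the top 5 bit(s), append 5 zero(s) on the right.
  101001111000010010  ->  discard [10100], keep [1111000010010], append 00000
= 111100001001000000

Answer: 111100001001000000 (246336)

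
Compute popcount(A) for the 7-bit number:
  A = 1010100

1010100
1-bits at positions (from bit 0 = LSB): 2, 4, 6
Count = 3

Answer: 3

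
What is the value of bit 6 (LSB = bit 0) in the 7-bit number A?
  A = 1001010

Bit 6 is the 7th from the right.
  1001010
  ^
That bit is 1.

Answer: 1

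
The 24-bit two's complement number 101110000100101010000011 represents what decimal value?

MSB is 1, so the value is negative. Find the magnitude:
1. Invert bits:  010001111011010101111100
2. Add 1:        010001111011010101111101  = 4699517
3. Apply sign:   -4699517

Answer: -4699517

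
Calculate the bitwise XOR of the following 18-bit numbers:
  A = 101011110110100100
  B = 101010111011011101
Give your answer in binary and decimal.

Apply ^ to each column (1 where bits differ):
  101011110110100100
^ 101010111011011101
--------------------
  000001001101111001

Answer: 000001001101111001 (4985)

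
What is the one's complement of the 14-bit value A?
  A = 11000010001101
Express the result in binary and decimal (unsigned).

Flip each bit (0->1, 1->0):
  11000010001101
  00111101110010

Answer: 00111101110010 (3954)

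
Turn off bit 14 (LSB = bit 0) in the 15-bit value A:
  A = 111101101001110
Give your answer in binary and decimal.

Mask = ~(1 << 14) = 011111111111111
Bit 14 of A is 1, so AND-ing with the mask clears it to 0.
  111101101001110
& 011111111111111
-----------------
  011101101001110

Answer: 011101101001110 (15182)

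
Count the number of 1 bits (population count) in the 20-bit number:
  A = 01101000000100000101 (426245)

01101000000100000101
1-bits at positions (from bit 0 = LSB): 0, 2, 8, 15, 17, 18
Count = 6

Answer: 6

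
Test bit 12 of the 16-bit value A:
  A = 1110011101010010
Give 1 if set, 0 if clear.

Bit 12 is the 13th from the right.
  1110011101010010
     ^
That bit is 0.

Answer: 0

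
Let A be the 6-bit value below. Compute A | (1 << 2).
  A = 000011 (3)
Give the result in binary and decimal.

Mask = 1 << 2 = 000100
Bit 2 of A is 0, so OR-ing with the mask flips it to 1.
  000011
| 000100
--------
  000111

Answer: 000111 (7)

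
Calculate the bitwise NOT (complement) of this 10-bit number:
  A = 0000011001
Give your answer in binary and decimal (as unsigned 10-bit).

Flip each bit (0->1, 1->0):
  0000011001
  1111100110

Answer: 1111100110 (998)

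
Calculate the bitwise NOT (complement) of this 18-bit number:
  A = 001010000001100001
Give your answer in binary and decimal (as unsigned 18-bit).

Flip each bit (0->1, 1->0):
  001010000001100001
  110101111110011110

Answer: 110101111110011110 (221086)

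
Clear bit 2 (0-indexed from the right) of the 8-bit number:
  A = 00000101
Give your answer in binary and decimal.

Mask = ~(1 << 2) = 11111011
Bit 2 of A is 1, so AND-ing with the mask clears it to 0.
  00000101
& 11111011
----------
  00000001

Answer: 00000001 (1)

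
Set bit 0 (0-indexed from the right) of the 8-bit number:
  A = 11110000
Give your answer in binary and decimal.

Mask = 1 << 0 = 00000001
Bit 0 of A is 0, so OR-ing with the mask flips it to 1.
  11110000
| 00000001
----------
  11110001

Answer: 11110001 (241)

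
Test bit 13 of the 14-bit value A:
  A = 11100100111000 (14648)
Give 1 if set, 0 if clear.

Bit 13 is the 14th from the right.
  11100100111000
  ^
That bit is 1.

Answer: 1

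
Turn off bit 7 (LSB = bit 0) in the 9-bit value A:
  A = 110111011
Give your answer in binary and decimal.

Mask = ~(1 << 7) = 101111111
Bit 7 of A is 1, so AND-ing with the mask clears it to 0.
  110111011
& 101111111
-----------
  100111011

Answer: 100111011 (315)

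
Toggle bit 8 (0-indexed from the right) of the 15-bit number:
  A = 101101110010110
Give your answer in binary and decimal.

Mask = 1 << 8 = 000000100000000
Bit 8 of A is 1; XOR with the mask flips it to 0.
  101101110010110
^ 000000100000000
-----------------
  101101010010110

Answer: 101101010010110 (23190)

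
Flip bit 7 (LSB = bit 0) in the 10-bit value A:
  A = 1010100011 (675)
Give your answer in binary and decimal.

Mask = 1 << 7 = 0010000000
Bit 7 of A is 1; XOR with the mask flips it to 0.
  1010100011
^ 0010000000
------------
  1000100011

Answer: 1000100011 (547)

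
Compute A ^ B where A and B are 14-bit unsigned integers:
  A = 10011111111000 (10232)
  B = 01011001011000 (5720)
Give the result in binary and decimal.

Apply ^ to each column (1 where bits differ):
  10011111111000
^ 01011001011000
----------------
  11000110100000

Answer: 11000110100000 (12704)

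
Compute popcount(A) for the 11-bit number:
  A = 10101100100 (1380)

10101100100
1-bits at positions (from bit 0 = LSB): 2, 5, 6, 8, 10
Count = 5

Answer: 5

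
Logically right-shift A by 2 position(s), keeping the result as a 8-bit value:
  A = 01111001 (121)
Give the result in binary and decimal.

Logical shift right by 2: drop the bottom 2 bit(s), prepend 2 zero(s) on the left.
  01111001  ->  keep [011110], discard [01], prepend 00
= 00011110

Answer: 00011110 (30)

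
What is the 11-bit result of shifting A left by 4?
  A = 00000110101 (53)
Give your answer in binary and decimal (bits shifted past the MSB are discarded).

Shift left by 4: drop the top 4 bit(s), append 4 zero(s) on the right.
  00000110101  ->  discard [0000], keep [0110101], append 0000
= 01101010000

Answer: 01101010000 (848)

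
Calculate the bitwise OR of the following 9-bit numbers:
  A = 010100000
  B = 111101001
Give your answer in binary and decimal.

Apply | to each column (1 where either bit is 1):
  010100000
| 111101001
-----------
  111101001

Answer: 111101001 (489)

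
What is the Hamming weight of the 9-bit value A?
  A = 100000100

100000100
1-bits at positions (from bit 0 = LSB): 2, 8
Count = 2

Answer: 2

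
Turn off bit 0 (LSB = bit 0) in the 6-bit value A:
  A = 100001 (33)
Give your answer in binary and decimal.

Mask = ~(1 << 0) = 111110
Bit 0 of A is 1, so AND-ing with the mask clears it to 0.
  100001
& 111110
--------
  100000

Answer: 100000 (32)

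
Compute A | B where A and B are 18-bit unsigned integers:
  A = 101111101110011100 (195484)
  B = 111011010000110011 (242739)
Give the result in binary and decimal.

Apply | to each column (1 where either bit is 1):
  101111101110011100
| 111011010000110011
--------------------
  111111111110111111

Answer: 111111111110111111 (262079)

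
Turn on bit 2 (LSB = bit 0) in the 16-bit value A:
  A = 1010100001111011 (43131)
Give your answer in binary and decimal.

Mask = 1 << 2 = 0000000000000100
Bit 2 of A is 0, so OR-ing with the mask flips it to 1.
  1010100001111011
| 0000000000000100
------------------
  1010100001111111

Answer: 1010100001111111 (43135)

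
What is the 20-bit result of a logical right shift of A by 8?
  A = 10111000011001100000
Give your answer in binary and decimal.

Logical shift right by 8: drop the bottom 8 bit(s), prepend 8 zero(s) on the left.
  10111000011001100000  ->  keep [101110000110], discard [01100000], prepend 00000000
= 00000000101110000110

Answer: 00000000101110000110 (2950)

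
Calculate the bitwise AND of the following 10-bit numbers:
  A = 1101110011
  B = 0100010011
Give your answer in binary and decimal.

Apply & to each column (1 only where both bits are 1):
  1101110011
& 0100010011
------------
  0100010011

Answer: 0100010011 (275)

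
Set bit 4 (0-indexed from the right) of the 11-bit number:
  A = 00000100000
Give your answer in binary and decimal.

Mask = 1 << 4 = 00000010000
Bit 4 of A is 0, so OR-ing with the mask flips it to 1.
  00000100000
| 00000010000
-------------
  00000110000

Answer: 00000110000 (48)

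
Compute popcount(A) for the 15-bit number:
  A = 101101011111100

101101011111100
1-bits at positions (from bit 0 = LSB): 2, 3, 4, 5, 6, 7, 9, 11, 12, 14
Count = 10

Answer: 10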